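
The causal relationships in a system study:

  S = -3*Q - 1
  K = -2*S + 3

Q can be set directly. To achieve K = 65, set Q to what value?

Substituting into the K equation gives K = 6*Q + 5.
Solve 6*Q + 5 = 65: Q = (65 - 5) / 6 = 10.

Q = 10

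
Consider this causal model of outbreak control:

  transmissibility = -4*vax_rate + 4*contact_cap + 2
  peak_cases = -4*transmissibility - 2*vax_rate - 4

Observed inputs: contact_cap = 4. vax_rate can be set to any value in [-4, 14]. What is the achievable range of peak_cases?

-132 to 120

Substituting into the transmissibility equation gives transmissibility = -4*vax_rate + 18.
Substituting into the peak_cases equation gives peak_cases = 14*vax_rate - 76.
Linear in vax_rate, so extremes are at the endpoints: vax_rate = -4 gives peak_cases = -132; vax_rate = 14 gives peak_cases = 120.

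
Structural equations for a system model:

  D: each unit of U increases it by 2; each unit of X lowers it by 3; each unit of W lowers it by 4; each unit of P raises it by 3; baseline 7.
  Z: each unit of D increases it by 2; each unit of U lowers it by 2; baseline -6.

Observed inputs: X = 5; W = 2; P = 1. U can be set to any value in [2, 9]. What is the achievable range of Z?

Substituting into the D equation gives D = 2*U - 13.
Substituting into the Z equation gives Z = 2*U - 32.
Linear in U, so extremes are at the endpoints: U = 2 gives Z = -28; U = 9 gives Z = -14.

-28 to -14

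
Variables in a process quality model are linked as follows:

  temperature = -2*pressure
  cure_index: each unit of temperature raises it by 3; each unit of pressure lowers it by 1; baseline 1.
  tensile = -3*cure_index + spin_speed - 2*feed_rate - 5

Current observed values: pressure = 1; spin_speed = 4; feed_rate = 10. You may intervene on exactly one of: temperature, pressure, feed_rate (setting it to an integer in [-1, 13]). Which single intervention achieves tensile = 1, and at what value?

Intervening on temperature: tensile = -9*temperature - 21. Reaching 1 requires temperature = -22/9, not an integer.
Intervening on pressure: tensile = 21*pressure - 24. Reaching 1 requires pressure = 25/21, not an integer.
Intervening on feed_rate: with other inputs at their observed values, tensile = -2*feed_rate + 17. Solving for 1 gives feed_rate = 8, within [-1, 13].

set feed_rate = 8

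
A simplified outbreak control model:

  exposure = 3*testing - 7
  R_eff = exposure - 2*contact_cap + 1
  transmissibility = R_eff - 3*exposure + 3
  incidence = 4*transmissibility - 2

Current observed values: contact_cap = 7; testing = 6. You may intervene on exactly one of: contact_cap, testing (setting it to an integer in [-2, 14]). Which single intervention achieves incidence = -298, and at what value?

set testing = 13

Intervening on contact_cap: incidence = -8*contact_cap - 74. Reaching -298 requires contact_cap = 28, outside [-2, 14].
Intervening on testing: with other inputs at their observed values, incidence = -24*testing + 14. Solving for -298 gives testing = 13, within [-2, 14].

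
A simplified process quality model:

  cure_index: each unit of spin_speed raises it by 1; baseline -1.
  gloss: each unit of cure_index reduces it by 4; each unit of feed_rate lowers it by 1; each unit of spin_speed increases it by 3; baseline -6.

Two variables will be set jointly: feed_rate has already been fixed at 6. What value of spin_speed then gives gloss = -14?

With feed_rate held at 6:
Substituting into the gloss equation gives gloss = -spin_speed - 8.
Solve -spin_speed - 8 = -14: spin_speed = (-14 + 8) / -1 = 6.

spin_speed = 6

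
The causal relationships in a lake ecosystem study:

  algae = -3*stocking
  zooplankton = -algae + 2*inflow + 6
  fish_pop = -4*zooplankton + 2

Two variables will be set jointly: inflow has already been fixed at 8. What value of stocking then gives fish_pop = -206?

stocking = 10

With inflow held at 8:
Substituting into the zooplankton equation gives zooplankton = 3*stocking + 22.
Substituting into the fish_pop equation gives fish_pop = -12*stocking - 86.
Solve -12*stocking - 86 = -206: stocking = (-206 + 86) / -12 = 10.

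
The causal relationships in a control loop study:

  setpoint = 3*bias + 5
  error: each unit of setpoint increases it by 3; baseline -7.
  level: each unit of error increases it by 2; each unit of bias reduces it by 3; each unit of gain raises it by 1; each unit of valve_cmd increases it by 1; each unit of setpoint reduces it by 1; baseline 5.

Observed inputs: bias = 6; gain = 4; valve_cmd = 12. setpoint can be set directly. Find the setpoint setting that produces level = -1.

Intervening on setpoint fixes its value directly, overriding its dependence on bias.
Substituting into the level equation gives level = 5*setpoint - 11.
Solve 5*setpoint - 11 = -1: setpoint = (-1 + 11) / 5 = 2.

setpoint = 2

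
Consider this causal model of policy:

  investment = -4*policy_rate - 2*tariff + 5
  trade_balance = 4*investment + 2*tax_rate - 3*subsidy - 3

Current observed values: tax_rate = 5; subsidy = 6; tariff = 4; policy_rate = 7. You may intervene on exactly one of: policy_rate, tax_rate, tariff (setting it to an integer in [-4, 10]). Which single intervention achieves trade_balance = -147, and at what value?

set tax_rate = -1

Intervening on policy_rate: trade_balance = -16*policy_rate - 23. Reaching -147 requires policy_rate = 31/4, not an integer.
Intervening on tax_rate: with other inputs at their observed values, trade_balance = 2*tax_rate - 145. Solving for -147 gives tax_rate = -1, within [-4, 10].
Intervening on tariff: trade_balance = -8*tariff - 103. Reaching -147 requires tariff = 11/2, not an integer.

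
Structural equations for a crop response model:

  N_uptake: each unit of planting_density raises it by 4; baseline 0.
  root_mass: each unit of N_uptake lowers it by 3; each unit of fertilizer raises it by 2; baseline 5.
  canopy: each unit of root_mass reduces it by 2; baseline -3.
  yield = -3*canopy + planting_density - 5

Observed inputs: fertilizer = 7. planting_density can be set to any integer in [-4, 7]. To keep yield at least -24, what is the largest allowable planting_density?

planting_density = 2

Substituting into the root_mass equation gives root_mass = -12*planting_density + 19.
Substituting into the canopy equation gives canopy = 24*planting_density - 41.
yield becomes -71*planting_density + 118.
Require -71*planting_density + 118 ≥ -24, so planting_density ≤ 2.
The largest integer in [-4, 7] satisfying this is 2.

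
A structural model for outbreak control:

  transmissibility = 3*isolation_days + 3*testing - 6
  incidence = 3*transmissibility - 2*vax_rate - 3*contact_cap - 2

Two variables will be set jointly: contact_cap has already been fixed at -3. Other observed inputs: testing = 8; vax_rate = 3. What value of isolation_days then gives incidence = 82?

With contact_cap held at -3:
Substituting into the transmissibility equation gives transmissibility = 3*isolation_days + 18.
incidence becomes 9*isolation_days + 55.
Solve 9*isolation_days + 55 = 82: isolation_days = (82 - 55) / 9 = 3.

isolation_days = 3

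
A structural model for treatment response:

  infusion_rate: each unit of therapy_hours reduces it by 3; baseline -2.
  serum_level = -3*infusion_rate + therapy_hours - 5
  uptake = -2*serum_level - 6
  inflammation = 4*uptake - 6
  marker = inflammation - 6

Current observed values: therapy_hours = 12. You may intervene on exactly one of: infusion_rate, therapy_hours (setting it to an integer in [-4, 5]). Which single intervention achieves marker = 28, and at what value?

set infusion_rate = 5

Intervening on infusion_rate: with other inputs at their observed values, marker = 24*infusion_rate - 92. Solving for 28 gives infusion_rate = 5, within [-4, 5].
Intervening on therapy_hours: marker = -80*therapy_hours - 44. Reaching 28 requires therapy_hours = -9/10, not an integer.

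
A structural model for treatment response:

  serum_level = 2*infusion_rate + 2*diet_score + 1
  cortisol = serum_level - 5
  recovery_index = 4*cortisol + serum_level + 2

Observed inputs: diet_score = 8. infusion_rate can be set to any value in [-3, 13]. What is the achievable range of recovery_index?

Substituting into the serum_level equation gives serum_level = 2*infusion_rate + 17.
cortisol becomes 2*infusion_rate + 12.
recovery_index becomes 10*infusion_rate + 67.
Linear in infusion_rate, so extremes are at the endpoints: infusion_rate = -3 gives recovery_index = 37; infusion_rate = 13 gives recovery_index = 197.

37 to 197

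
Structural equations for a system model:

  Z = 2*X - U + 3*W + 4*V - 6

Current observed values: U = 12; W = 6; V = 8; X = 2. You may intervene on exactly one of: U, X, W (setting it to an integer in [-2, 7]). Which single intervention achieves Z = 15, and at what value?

Intervening on U: Z = -U + 48. Reaching 15 requires U = 33, outside [-2, 7].
Intervening on X: Z = 2*X + 32. Reaching 15 requires X = -17/2, not an integer.
Intervening on W: with other inputs at their observed values, Z = 3*W + 18. Solving for 15 gives W = -1, within [-2, 7].

set W = -1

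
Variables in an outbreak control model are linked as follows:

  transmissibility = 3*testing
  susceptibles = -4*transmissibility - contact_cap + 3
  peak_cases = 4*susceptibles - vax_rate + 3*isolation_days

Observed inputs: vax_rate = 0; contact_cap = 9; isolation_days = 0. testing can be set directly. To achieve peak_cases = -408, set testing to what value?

Substituting into the susceptibles equation gives susceptibles = -12*testing - 6.
Substituting into the peak_cases equation gives peak_cases = -48*testing - 24.
Solve -48*testing - 24 = -408: testing = (-408 + 24) / -48 = 8.

testing = 8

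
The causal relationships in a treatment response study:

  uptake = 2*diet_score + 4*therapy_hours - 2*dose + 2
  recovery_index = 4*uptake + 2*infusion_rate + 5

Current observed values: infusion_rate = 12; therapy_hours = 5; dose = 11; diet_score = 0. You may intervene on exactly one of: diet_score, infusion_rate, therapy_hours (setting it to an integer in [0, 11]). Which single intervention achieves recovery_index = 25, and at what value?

Intervening on diet_score: recovery_index = 8*diet_score + 29. Reaching 25 requires diet_score = -1/2, not an integer.
Intervening on infusion_rate: with other inputs at their observed values, recovery_index = 2*infusion_rate + 5. Solving for 25 gives infusion_rate = 10, within [0, 11].
Intervening on therapy_hours: recovery_index = 16*therapy_hours - 51. Reaching 25 requires therapy_hours = 19/4, not an integer.

set infusion_rate = 10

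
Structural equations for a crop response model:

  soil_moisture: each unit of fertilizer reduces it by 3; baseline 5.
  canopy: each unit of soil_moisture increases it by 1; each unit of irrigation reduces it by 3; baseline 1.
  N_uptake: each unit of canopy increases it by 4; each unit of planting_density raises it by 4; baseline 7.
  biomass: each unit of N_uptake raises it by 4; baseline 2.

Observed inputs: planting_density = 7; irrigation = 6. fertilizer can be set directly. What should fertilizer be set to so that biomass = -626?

Substituting into the canopy equation gives canopy = -3*fertilizer - 12.
Substituting into the N_uptake equation gives N_uptake = -12*fertilizer - 13.
So biomass = -48*fertilizer - 50.
Solve -48*fertilizer - 50 = -626: fertilizer = (-626 + 50) / -48 = 12.

fertilizer = 12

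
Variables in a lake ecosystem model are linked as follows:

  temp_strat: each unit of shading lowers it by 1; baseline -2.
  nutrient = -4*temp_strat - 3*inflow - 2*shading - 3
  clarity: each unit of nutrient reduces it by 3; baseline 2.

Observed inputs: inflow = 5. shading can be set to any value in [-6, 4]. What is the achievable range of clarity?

8 to 68

Substituting into the nutrient equation gives nutrient = 2*shading - 10.
Substituting into the clarity equation gives clarity = -6*shading + 32.
Linear in shading, so extremes are at the endpoints: shading = -6 gives clarity = 68; shading = 4 gives clarity = 8.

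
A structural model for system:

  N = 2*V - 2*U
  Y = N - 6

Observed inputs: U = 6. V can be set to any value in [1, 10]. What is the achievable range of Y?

-16 to 2

Substituting into the N equation gives N = 2*V - 12.
So Y = 2*V - 18.
Linear in V, so extremes are at the endpoints: V = 1 gives Y = -16; V = 10 gives Y = 2.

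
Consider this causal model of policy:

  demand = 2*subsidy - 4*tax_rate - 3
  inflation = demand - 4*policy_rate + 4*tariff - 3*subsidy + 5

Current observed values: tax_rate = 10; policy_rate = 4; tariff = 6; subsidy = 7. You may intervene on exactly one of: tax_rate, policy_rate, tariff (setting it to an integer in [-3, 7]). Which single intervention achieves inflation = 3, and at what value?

Intervening on tax_rate: with other inputs at their observed values, inflation = -4*tax_rate + 3. Solving for 3 gives tax_rate = 0, within [-3, 7].
Intervening on policy_rate: inflation = -4*policy_rate - 21. Reaching 3 requires policy_rate = -6, outside [-3, 7].
Intervening on tariff: inflation = 4*tariff - 61. Reaching 3 requires tariff = 16, outside [-3, 7].

set tax_rate = 0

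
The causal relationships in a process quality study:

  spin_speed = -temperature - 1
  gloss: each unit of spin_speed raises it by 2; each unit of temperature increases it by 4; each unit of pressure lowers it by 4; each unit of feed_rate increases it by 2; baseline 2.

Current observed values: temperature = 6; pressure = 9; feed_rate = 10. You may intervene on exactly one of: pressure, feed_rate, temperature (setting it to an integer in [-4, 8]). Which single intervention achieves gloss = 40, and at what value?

Intervening on pressure: with other inputs at their observed values, gloss = -4*pressure + 32. Solving for 40 gives pressure = -2, within [-4, 8].
Intervening on feed_rate: gloss = 2*feed_rate - 24. Reaching 40 requires feed_rate = 32, outside [-4, 8].
Intervening on temperature: gloss = 2*temperature - 16. Reaching 40 requires temperature = 28, outside [-4, 8].

set pressure = -2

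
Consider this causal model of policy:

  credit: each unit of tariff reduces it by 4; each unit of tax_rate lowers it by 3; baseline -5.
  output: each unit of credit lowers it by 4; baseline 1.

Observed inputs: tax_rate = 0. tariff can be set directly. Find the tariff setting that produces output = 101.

Substituting into the credit equation gives credit = -4*tariff - 5.
Substituting into the output equation gives output = 16*tariff + 21.
Solve 16*tariff + 21 = 101: tariff = (101 - 21) / 16 = 5.

tariff = 5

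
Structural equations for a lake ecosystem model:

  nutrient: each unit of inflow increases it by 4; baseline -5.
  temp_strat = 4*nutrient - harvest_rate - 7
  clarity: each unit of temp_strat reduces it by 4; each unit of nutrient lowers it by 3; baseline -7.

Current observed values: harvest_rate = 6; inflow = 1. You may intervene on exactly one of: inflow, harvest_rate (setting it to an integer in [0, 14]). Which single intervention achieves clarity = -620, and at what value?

Intervening on inflow: with other inputs at their observed values, clarity = -76*inflow + 140. Solving for -620 gives inflow = 10, within [0, 14].
Intervening on harvest_rate: clarity = 4*harvest_rate + 40. Reaching -620 requires harvest_rate = -165, outside [0, 14].

set inflow = 10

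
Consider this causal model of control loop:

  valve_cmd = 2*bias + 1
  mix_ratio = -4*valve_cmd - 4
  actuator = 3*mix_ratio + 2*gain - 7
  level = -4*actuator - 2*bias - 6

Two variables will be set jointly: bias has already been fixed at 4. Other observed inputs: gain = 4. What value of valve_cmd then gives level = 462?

valve_cmd = 9

With bias held at 4:
Intervening on valve_cmd fixes its value directly, overriding its dependence on bias.
Substituting into the actuator equation gives actuator = -12*valve_cmd - 11.
level becomes 48*valve_cmd + 30.
Solve 48*valve_cmd + 30 = 462: valve_cmd = (462 - 30) / 48 = 9.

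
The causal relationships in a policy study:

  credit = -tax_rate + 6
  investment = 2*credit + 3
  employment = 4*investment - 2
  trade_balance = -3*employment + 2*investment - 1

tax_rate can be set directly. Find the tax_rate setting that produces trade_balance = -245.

tax_rate = -5

Substituting into the investment equation gives investment = -2*tax_rate + 15.
Substituting into the employment equation gives employment = -8*tax_rate + 58.
Substituting into the trade_balance equation gives trade_balance = 20*tax_rate - 145.
Solve 20*tax_rate - 145 = -245: tax_rate = (-245 + 145) / 20 = -5.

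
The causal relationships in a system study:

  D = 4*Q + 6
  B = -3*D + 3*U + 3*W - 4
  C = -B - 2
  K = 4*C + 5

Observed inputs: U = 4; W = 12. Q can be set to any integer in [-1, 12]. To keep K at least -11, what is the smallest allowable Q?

Q = 2

Substituting into the B equation gives B = -12*Q + 26.
Substituting into the C equation gives C = 12*Q - 28.
So K = 48*Q - 107.
Require 48*Q - 107 ≥ -11, so Q ≥ 2.
The smallest integer in [-1, 12] satisfying this is 2.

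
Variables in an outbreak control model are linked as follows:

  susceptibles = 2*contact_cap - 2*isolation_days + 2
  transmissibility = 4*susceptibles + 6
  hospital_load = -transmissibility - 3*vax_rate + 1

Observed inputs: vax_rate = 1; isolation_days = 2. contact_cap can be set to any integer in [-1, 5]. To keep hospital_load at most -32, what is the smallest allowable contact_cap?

Substituting into the susceptibles equation gives susceptibles = 2*contact_cap - 2.
This gives transmissibility = 8*contact_cap - 2.
Substituting into the hospital_load equation gives hospital_load = -8*contact_cap.
Require -8*contact_cap ≤ -32, so contact_cap ≥ 4.
The smallest integer in [-1, 5] satisfying this is 4.

contact_cap = 4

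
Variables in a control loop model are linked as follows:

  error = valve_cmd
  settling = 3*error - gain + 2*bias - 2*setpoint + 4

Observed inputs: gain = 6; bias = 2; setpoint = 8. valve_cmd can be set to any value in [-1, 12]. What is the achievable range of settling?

-17 to 22

Substituting into the settling equation gives settling = 3*valve_cmd - 14.
Linear in valve_cmd, so extremes are at the endpoints: valve_cmd = -1 gives settling = -17; valve_cmd = 12 gives settling = 22.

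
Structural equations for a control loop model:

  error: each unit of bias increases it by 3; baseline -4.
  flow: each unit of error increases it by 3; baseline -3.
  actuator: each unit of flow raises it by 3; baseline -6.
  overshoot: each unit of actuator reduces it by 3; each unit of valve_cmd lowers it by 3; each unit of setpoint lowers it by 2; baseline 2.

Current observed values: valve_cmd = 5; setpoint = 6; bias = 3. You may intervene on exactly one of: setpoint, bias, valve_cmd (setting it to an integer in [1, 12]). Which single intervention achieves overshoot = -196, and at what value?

set bias = 4

Intervening on setpoint: overshoot = -2*setpoint - 103. Reaching -196 requires setpoint = 93/2, not an integer.
Intervening on bias: with other inputs at their observed values, overshoot = -81*bias + 128. Solving for -196 gives bias = 4, within [1, 12].
Intervening on valve_cmd: overshoot = -3*valve_cmd - 100. Reaching -196 requires valve_cmd = 32, outside [1, 12].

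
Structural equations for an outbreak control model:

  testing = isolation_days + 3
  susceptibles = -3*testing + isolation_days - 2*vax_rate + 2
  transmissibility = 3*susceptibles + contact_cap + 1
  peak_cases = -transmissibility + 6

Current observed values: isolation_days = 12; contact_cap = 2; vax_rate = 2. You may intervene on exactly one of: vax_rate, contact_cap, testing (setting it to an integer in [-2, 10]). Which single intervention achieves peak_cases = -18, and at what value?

Intervening on vax_rate: peak_cases = 6*vax_rate + 96. Reaching -18 requires vax_rate = -19, outside [-2, 10].
Intervening on contact_cap: peak_cases = -contact_cap + 110. Reaching -18 requires contact_cap = 128, outside [-2, 10].
Intervening on testing: with other inputs at their observed values, peak_cases = 9*testing - 27. Solving for -18 gives testing = 1, within [-2, 10].

set testing = 1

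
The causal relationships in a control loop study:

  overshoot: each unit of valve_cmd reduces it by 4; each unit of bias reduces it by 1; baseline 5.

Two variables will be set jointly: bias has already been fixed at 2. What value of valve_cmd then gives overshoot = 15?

With bias held at 2:
Substituting into the overshoot equation gives overshoot = -4*valve_cmd + 3.
Solve -4*valve_cmd + 3 = 15: valve_cmd = (15 - 3) / -4 = -3.

valve_cmd = -3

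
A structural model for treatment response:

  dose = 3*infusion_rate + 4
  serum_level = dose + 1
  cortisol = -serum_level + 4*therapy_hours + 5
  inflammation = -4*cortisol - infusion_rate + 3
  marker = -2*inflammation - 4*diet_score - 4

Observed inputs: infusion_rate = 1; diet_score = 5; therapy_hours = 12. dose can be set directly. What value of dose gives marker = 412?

dose = -3

Intervening on dose fixes its value directly, overriding its dependence on infusion_rate.
Substituting into the cortisol equation gives cortisol = -dose + 52.
This gives inflammation = 4*dose - 206.
Substituting into the marker equation gives marker = -8*dose + 388.
Solve -8*dose + 388 = 412: dose = (412 - 388) / -8 = -3.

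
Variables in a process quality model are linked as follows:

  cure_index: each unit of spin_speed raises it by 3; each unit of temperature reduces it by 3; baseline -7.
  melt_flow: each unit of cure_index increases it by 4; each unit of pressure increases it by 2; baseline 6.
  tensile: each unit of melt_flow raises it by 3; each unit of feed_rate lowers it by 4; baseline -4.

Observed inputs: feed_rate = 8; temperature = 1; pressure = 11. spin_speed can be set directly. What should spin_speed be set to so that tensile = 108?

Substituting into the cure_index equation gives cure_index = 3*spin_speed - 10.
So melt_flow = 12*spin_speed - 12.
So tensile = 36*spin_speed - 72.
Solve 36*spin_speed - 72 = 108: spin_speed = (108 + 72) / 36 = 5.

spin_speed = 5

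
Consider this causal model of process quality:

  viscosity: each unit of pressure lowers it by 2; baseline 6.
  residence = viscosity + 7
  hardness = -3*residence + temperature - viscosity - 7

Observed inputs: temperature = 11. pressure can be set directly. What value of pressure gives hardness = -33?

Substituting into the residence equation gives residence = -2*pressure + 13.
hardness becomes 8*pressure - 41.
Solve 8*pressure - 41 = -33: pressure = (-33 + 41) / 8 = 1.

pressure = 1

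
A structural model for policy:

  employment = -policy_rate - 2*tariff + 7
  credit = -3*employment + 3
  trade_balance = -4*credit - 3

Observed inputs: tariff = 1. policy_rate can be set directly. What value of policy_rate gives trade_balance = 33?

Substituting into the employment equation gives employment = -policy_rate + 5.
Substituting into the credit equation gives credit = 3*policy_rate - 12.
Substituting into the trade_balance equation gives trade_balance = -12*policy_rate + 45.
Solve -12*policy_rate + 45 = 33: policy_rate = (33 - 45) / -12 = 1.

policy_rate = 1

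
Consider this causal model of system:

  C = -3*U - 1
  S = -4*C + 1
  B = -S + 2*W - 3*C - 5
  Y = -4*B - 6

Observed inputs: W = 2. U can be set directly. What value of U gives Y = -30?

Substituting into the S equation gives S = 12*U + 5.
Substituting into the B equation gives B = -3*U - 3.
Y becomes 12*U + 6.
Solve 12*U + 6 = -30: U = (-30 - 6) / 12 = -3.

U = -3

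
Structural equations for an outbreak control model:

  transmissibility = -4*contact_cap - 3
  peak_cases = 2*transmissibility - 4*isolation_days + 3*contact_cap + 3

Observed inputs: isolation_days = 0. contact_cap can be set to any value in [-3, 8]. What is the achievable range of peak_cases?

-43 to 12

Substituting into the peak_cases equation gives peak_cases = -5*contact_cap - 3.
Linear in contact_cap, so extremes are at the endpoints: contact_cap = -3 gives peak_cases = 12; contact_cap = 8 gives peak_cases = -43.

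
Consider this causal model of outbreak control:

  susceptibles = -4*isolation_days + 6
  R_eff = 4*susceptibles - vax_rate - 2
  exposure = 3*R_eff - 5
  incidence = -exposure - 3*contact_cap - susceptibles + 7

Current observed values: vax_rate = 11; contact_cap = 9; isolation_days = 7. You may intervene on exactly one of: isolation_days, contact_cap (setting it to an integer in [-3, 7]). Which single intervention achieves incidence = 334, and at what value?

set contact_cap = 1

Intervening on isolation_days: incidence = 52*isolation_days - 54. Reaching 334 requires isolation_days = 97/13, not an integer.
Intervening on contact_cap: with other inputs at their observed values, incidence = -3*contact_cap + 337. Solving for 334 gives contact_cap = 1, within [-3, 7].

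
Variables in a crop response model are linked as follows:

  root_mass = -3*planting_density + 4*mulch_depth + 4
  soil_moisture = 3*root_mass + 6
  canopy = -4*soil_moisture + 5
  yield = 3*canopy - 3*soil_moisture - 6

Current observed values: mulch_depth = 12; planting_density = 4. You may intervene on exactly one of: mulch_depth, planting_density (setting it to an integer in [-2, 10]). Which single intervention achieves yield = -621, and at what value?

set mulch_depth = 5

Intervening on mulch_depth: with other inputs at their observed values, yield = -180*mulch_depth + 279. Solving for -621 gives mulch_depth = 5, within [-2, 10].
Intervening on planting_density: yield = 135*planting_density - 2421. Reaching -621 requires planting_density = 40/3, not an integer.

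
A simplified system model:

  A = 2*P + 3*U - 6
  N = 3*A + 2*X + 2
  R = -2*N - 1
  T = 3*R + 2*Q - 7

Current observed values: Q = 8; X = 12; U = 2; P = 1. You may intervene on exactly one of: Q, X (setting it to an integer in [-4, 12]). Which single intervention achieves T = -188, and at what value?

Intervening on Q: with other inputs at their observed values, T = 2*Q - 202. Solving for -188 gives Q = 7, within [-4, 12].
Intervening on X: T = -12*X - 42. Reaching -188 requires X = 73/6, not an integer.

set Q = 7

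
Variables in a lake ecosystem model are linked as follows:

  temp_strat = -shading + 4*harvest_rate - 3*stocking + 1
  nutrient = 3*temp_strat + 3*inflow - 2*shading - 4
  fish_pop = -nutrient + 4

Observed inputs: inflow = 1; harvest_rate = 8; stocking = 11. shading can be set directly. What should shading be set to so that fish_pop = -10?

shading = -3

Substituting into the temp_strat equation gives temp_strat = -shading.
This gives nutrient = -5*shading - 1.
Substituting into the fish_pop equation gives fish_pop = 5*shading + 5.
Solve 5*shading + 5 = -10: shading = (-10 - 5) / 5 = -3.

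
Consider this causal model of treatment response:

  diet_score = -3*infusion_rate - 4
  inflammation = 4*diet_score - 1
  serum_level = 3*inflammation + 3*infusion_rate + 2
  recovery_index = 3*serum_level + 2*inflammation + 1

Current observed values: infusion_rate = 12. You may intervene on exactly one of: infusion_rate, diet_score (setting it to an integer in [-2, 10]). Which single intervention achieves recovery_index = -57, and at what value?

Intervening on infusion_rate: with other inputs at their observed values, recovery_index = -123*infusion_rate - 180. Solving for -57 gives infusion_rate = -1, within [-2, 10].
Intervening on diet_score: recovery_index = 44*diet_score + 104. Reaching -57 requires diet_score = -161/44, not an integer.

set infusion_rate = -1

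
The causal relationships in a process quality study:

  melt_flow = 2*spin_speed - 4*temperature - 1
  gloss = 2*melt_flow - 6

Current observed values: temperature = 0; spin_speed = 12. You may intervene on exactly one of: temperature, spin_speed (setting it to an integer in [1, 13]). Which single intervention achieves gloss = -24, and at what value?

set temperature = 8

Intervening on temperature: with other inputs at their observed values, gloss = -8*temperature + 40. Solving for -24 gives temperature = 8, within [1, 13].
Intervening on spin_speed: gloss = 4*spin_speed - 8. Reaching -24 requires spin_speed = -4, outside [1, 13].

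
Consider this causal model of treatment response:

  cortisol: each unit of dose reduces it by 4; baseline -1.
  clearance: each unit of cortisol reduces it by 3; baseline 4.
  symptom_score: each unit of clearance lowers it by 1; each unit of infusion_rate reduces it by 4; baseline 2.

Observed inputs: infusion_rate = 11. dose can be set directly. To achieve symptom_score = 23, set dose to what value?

dose = -6

Substituting into the clearance equation gives clearance = 12*dose + 7.
This gives symptom_score = -12*dose - 49.
Solve -12*dose - 49 = 23: dose = (23 + 49) / -12 = -6.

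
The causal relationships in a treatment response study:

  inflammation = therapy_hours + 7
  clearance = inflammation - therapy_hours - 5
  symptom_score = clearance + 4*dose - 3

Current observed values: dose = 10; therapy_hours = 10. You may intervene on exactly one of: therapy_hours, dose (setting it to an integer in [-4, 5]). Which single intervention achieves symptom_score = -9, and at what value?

Intervening on therapy_hours: the paths from therapy_hours to symptom_score cancel (net effect zero), leaving symptom_score = 39; -9 is unreachable this way.
Intervening on dose: with other inputs at their observed values, symptom_score = 4*dose - 1. Solving for -9 gives dose = -2, within [-4, 5].

set dose = -2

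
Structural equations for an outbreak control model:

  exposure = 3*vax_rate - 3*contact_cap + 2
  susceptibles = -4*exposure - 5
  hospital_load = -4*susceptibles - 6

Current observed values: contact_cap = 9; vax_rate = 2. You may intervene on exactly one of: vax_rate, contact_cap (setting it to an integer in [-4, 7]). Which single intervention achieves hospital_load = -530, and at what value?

set vax_rate = -3

Intervening on vax_rate: with other inputs at their observed values, hospital_load = 48*vax_rate - 386. Solving for -530 gives vax_rate = -3, within [-4, 7].
Intervening on contact_cap: hospital_load = -48*contact_cap + 142. Reaching -530 requires contact_cap = 14, outside [-4, 7].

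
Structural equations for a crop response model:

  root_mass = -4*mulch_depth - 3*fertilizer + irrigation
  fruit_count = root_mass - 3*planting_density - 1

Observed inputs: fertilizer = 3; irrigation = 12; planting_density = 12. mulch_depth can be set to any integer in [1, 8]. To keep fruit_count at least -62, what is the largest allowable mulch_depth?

Substituting into the root_mass equation gives root_mass = -4*mulch_depth + 3.
Substituting into the fruit_count equation gives fruit_count = -4*mulch_depth - 34.
Require -4*mulch_depth - 34 ≥ -62, so mulch_depth ≤ 7.
The largest integer in [1, 8] satisfying this is 7.

mulch_depth = 7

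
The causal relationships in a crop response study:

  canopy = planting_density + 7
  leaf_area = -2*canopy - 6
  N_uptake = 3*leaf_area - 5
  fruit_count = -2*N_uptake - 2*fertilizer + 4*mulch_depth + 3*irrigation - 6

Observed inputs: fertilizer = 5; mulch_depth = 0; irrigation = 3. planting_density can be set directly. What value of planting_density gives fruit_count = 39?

Substituting into the leaf_area equation gives leaf_area = -2*planting_density - 20.
Substituting into the N_uptake equation gives N_uptake = -6*planting_density - 65.
This gives fruit_count = 12*planting_density + 123.
Solve 12*planting_density + 123 = 39: planting_density = (39 - 123) / 12 = -7.

planting_density = -7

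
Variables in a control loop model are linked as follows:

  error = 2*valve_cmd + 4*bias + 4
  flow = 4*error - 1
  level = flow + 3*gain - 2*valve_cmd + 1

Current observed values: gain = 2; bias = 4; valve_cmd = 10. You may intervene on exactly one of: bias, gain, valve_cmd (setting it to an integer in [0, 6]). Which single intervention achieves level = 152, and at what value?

Intervening on bias: level = 16*bias + 82. Reaching 152 requires bias = 35/8, not an integer.
Intervening on gain: with other inputs at their observed values, level = 3*gain + 140. Solving for 152 gives gain = 4, within [0, 6].
Intervening on valve_cmd: level = 6*valve_cmd + 86. Reaching 152 requires valve_cmd = 11, outside [0, 6].

set gain = 4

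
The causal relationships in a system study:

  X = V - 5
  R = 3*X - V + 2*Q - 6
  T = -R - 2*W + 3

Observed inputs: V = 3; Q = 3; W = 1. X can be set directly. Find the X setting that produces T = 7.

X = -1

Intervening on X fixes its value directly, overriding its dependence on V.
Substituting into the R equation gives R = 3*X - 3.
Substituting into the T equation gives T = -3*X + 4.
Solve -3*X + 4 = 7: X = (7 - 4) / -3 = -1.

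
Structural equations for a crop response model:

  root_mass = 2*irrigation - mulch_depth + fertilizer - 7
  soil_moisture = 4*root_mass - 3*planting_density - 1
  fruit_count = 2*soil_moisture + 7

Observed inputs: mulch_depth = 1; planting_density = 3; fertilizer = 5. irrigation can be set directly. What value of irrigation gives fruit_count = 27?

Substituting into the root_mass equation gives root_mass = 2*irrigation - 3.
Substituting into the soil_moisture equation gives soil_moisture = 8*irrigation - 22.
So fruit_count = 16*irrigation - 37.
Solve 16*irrigation - 37 = 27: irrigation = (27 + 37) / 16 = 4.

irrigation = 4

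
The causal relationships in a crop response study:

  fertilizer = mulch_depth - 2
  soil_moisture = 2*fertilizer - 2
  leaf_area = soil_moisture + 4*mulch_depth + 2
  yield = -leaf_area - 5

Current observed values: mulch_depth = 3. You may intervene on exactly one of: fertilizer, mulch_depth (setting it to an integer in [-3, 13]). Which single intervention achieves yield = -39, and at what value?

Intervening on fertilizer: with other inputs at their observed values, yield = -2*fertilizer - 17. Solving for -39 gives fertilizer = 11, within [-3, 13].
Intervening on mulch_depth: yield = -6*mulch_depth - 1. Reaching -39 requires mulch_depth = 19/3, not an integer.

set fertilizer = 11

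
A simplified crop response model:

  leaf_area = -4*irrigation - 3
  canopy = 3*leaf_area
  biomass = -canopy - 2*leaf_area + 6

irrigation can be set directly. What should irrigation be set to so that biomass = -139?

Substituting into the canopy equation gives canopy = -12*irrigation - 9.
Substituting into the biomass equation gives biomass = 20*irrigation + 21.
Solve 20*irrigation + 21 = -139: irrigation = (-139 - 21) / 20 = -8.

irrigation = -8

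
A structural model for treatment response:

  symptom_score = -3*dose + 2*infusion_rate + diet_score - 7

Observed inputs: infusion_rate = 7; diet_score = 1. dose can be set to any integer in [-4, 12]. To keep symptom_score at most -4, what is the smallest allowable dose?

Substituting into the symptom_score equation gives symptom_score = -3*dose + 8.
Require -3*dose + 8 ≤ -4, so dose ≥ 4.
The smallest integer in [-4, 12] satisfying this is 4.

dose = 4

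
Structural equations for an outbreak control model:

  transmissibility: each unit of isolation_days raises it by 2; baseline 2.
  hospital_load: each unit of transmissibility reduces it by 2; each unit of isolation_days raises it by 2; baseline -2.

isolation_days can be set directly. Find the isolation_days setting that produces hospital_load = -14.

Substituting into the hospital_load equation gives hospital_load = -2*isolation_days - 6.
Solve -2*isolation_days - 6 = -14: isolation_days = (-14 + 6) / -2 = 4.

isolation_days = 4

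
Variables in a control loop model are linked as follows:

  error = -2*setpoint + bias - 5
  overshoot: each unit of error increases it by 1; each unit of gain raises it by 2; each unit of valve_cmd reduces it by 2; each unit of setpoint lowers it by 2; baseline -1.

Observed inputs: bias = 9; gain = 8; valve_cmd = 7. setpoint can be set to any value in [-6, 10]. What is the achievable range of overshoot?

Substituting into the error equation gives error = -2*setpoint + 4.
Substituting into the overshoot equation gives overshoot = -4*setpoint + 5.
Linear in setpoint, so extremes are at the endpoints: setpoint = -6 gives overshoot = 29; setpoint = 10 gives overshoot = -35.

-35 to 29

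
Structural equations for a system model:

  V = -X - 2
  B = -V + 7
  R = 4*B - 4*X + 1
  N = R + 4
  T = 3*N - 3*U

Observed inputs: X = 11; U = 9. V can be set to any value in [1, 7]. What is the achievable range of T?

-144 to -72

Intervening on V fixes its value directly, overriding its dependence on X.
Substituting into the R equation gives R = -4*V - 15.
This gives N = -4*V - 11.
This gives T = -12*V - 60.
Linear in V, so extremes are at the endpoints: V = 1 gives T = -72; V = 7 gives T = -144.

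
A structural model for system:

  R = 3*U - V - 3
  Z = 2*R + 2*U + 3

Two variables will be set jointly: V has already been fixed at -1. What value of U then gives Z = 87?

With V held at -1:
Substituting into the R equation gives R = 3*U - 2.
This gives Z = 8*U - 1.
Solve 8*U - 1 = 87: U = (87 + 1) / 8 = 11.

U = 11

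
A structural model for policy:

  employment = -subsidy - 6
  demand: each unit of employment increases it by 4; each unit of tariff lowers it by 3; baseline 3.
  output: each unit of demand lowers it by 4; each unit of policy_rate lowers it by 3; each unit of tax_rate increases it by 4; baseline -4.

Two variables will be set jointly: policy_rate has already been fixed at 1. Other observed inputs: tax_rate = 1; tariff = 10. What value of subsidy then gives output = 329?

subsidy = 8

With policy_rate held at 1:
Substituting into the demand equation gives demand = -4*subsidy - 51.
So output = 16*subsidy + 201.
Solve 16*subsidy + 201 = 329: subsidy = (329 - 201) / 16 = 8.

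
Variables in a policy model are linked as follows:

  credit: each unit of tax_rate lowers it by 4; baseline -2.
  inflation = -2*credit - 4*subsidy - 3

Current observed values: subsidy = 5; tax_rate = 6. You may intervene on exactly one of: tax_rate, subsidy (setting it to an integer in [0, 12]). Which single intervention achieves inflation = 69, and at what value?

set tax_rate = 11

Intervening on tax_rate: with other inputs at their observed values, inflation = 8*tax_rate - 19. Solving for 69 gives tax_rate = 11, within [0, 12].
Intervening on subsidy: inflation = -4*subsidy + 49. Reaching 69 requires subsidy = -5, outside [0, 12].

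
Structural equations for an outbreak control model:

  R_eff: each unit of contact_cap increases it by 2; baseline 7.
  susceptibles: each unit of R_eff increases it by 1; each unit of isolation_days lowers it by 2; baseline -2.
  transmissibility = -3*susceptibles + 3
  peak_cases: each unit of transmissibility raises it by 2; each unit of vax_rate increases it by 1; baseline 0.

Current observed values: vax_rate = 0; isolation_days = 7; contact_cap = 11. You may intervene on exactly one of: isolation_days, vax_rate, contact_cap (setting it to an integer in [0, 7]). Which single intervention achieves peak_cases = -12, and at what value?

Intervening on isolation_days: peak_cases = 12*isolation_days - 156. Reaching -12 requires isolation_days = 12, outside [0, 7].
Intervening on vax_rate: peak_cases = vax_rate - 72. Reaching -12 requires vax_rate = 60, outside [0, 7].
Intervening on contact_cap: with other inputs at their observed values, peak_cases = -12*contact_cap + 60. Solving for -12 gives contact_cap = 6, within [0, 7].

set contact_cap = 6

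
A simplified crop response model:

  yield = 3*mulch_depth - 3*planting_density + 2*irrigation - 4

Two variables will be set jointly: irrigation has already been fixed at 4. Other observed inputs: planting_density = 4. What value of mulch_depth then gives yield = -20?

mulch_depth = -4

With irrigation held at 4:
Substituting into the yield equation gives yield = 3*mulch_depth - 8.
Solve 3*mulch_depth - 8 = -20: mulch_depth = (-20 + 8) / 3 = -4.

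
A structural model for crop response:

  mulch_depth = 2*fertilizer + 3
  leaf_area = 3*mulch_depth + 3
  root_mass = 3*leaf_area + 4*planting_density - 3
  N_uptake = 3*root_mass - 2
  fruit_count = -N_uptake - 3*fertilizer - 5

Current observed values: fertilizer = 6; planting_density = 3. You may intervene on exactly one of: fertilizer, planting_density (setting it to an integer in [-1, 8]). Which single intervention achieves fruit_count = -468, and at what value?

set planting_density = 2

Intervening on fertilizer: fruit_count = -57*fertilizer - 138. Reaching -468 requires fertilizer = 110/19, not an integer.
Intervening on planting_density: with other inputs at their observed values, fruit_count = -12*planting_density - 444. Solving for -468 gives planting_density = 2, within [-1, 8].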